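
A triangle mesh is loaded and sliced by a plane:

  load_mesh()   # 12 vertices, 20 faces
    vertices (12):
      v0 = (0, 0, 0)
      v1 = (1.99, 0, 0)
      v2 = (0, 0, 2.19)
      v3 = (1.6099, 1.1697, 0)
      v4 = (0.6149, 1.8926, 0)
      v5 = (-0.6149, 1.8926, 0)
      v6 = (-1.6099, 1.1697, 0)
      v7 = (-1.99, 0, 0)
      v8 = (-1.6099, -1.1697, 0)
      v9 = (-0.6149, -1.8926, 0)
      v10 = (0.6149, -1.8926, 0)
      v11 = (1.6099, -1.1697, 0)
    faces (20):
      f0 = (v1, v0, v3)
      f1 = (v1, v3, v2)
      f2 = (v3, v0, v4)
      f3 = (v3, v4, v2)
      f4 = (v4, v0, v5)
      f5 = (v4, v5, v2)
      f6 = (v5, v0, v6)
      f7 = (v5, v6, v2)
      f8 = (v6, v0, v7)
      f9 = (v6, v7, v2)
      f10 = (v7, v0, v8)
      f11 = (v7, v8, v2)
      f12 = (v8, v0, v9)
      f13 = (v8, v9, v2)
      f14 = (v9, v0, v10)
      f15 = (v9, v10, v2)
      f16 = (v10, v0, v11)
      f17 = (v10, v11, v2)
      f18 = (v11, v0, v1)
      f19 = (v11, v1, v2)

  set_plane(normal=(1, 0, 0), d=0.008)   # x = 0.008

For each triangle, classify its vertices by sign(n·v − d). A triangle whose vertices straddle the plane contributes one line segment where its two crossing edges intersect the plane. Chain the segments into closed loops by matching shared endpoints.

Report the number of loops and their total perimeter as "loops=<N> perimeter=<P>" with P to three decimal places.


loops=1 perimeter=9.563

Straddling triangles (12 of 20):
  (v1,v0,v3) [+-+] → (0.008, 0, 0)–(0.008, 0.00581253, 0)  len=0.0058
  (v1,v3,v2) [++-] → (0.008, 0.00581253, 2.17912)–(0.008, 0, 2.1812)  len=0.0062
  (v3,v0,v4) [+-+] → (0.008, 0.00581253, 0)–(0.008, 0.0246232, 0)  len=0.0188
  (v3,v4,v2) [++-] → (0.008, 0.0246232, 2.16151)–(0.008, 0.00581253, 2.17912)  len=0.0258
  (v4,v0,v5) [+--] → (0.008, 0.0246232, 0)–(0.008, 1.8926, 0)  len=1.8680
  (v4,v5,v2) [+--] → (0.008, 1.8926, 0)–(0.008, 0.0246232, 2.16151)  len=2.8568
  (v9,v0,v10) [--+] → (0.008, -0.0246232, 0)–(0.008, -1.8926, 0)  len=1.8680
  (v9,v10,v2) [-+-] → (0.008, -1.8926, 0)–(0.008, -0.0246232, 2.16151)  len=2.8568
  (v10,v0,v11) [+-+] → (0.008, -0.0246232, 0)–(0.008, -0.00581253, 0)  len=0.0188
  (v10,v11,v2) [++-] → (0.008, -0.00581253, 2.17912)–(0.008, -0.0246232, 2.16151)  len=0.0258
  (v11,v0,v1) [+-+] → (0.008, -0.00581253, 0)–(0.008, 0, 0)  len=0.0058
  (v11,v1,v2) [++-] → (0.008, 0, 2.1812)–(0.008, -0.00581253, 2.17912)  len=0.0062

Chained into 1 loop(s):
  loop 1: 12 segments, perimeter = 9.5627
Total perimeter = 9.563


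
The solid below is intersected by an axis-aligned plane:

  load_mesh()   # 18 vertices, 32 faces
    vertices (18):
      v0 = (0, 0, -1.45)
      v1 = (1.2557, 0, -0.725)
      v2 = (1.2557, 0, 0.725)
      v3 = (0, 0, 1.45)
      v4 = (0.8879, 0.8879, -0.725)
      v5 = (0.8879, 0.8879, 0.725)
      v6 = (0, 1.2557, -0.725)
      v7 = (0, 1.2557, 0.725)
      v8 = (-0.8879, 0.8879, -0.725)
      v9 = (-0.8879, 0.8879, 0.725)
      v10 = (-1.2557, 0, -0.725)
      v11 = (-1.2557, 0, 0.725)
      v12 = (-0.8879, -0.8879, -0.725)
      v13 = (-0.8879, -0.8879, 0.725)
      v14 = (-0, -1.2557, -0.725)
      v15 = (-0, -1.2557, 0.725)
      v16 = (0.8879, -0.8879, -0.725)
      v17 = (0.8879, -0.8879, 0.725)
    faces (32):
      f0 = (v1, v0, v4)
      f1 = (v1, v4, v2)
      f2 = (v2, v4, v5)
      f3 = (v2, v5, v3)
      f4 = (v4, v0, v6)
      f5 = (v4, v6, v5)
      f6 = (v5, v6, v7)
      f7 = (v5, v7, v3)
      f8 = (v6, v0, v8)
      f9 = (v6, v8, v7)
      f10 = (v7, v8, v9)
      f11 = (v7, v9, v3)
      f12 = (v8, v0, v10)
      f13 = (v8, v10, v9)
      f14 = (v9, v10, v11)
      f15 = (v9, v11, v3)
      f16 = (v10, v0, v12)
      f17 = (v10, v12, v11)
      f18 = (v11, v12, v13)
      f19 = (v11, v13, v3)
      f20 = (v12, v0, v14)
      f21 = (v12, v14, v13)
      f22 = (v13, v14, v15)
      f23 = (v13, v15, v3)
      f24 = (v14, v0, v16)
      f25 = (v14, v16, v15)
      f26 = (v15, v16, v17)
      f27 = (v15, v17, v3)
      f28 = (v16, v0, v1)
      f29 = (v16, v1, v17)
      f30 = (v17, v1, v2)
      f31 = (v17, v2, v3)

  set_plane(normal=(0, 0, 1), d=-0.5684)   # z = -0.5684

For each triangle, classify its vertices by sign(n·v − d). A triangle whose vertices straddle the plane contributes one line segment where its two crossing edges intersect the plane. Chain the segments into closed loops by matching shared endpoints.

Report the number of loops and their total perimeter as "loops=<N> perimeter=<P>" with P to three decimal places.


Straddling triangles (16 of 32):
  (v1,v4,v2) [--+] → (0.927622, 0.792007, -0.5684)–(1.2557, 0, -0.5684)  len=0.8573
  (v2,v4,v5) [+-+] → (0.927622, 0.792007, -0.5684)–(0.8879, 0.8879, -0.5684)  len=0.1038
  (v4,v6,v5) [--+] → (0.0958932, 1.21598, -0.5684)–(0.8879, 0.8879, -0.5684)  len=0.8573
  (v5,v6,v7) [+-+] → (0.0958932, 1.21598, -0.5684)–(0, 1.2557, -0.5684)  len=0.1038
  (v6,v8,v7) [--+] → (-0.792007, 0.927622, -0.5684)–(0, 1.2557, -0.5684)  len=0.8573
  (v7,v8,v9) [+-+] → (-0.792007, 0.927622, -0.5684)–(-0.8879, 0.8879, -0.5684)  len=0.1038
  (v8,v10,v9) [--+] → (-1.21598, 0.0958932, -0.5684)–(-0.8879, 0.8879, -0.5684)  len=0.8573
  (v9,v10,v11) [+-+] → (-1.21598, 0.0958932, -0.5684)–(-1.2557, 0, -0.5684)  len=0.1038
  (v10,v12,v11) [--+] → (-0.927622, -0.792007, -0.5684)–(-1.2557, 0, -0.5684)  len=0.8573
  (v11,v12,v13) [+-+] → (-0.927622, -0.792007, -0.5684)–(-0.8879, -0.8879, -0.5684)  len=0.1038
  (v12,v14,v13) [--+] → (-0.0958932, -1.21598, -0.5684)–(-0.8879, -0.8879, -0.5684)  len=0.8573
  (v13,v14,v15) [+-+] → (-0.0958932, -1.21598, -0.5684)–(0, -1.2557, -0.5684)  len=0.1038
  (v14,v16,v15) [--+] → (0.792007, -0.927622, -0.5684)–(0, -1.2557, -0.5684)  len=0.8573
  (v15,v16,v17) [+-+] → (0.792007, -0.927622, -0.5684)–(0.8879, -0.8879, -0.5684)  len=0.1038
  (v16,v1,v17) [--+] → (1.21598, -0.0958932, -0.5684)–(0.8879, -0.8879, -0.5684)  len=0.8573
  (v17,v1,v2) [+-+] → (1.21598, -0.0958932, -0.5684)–(1.2557, 0, -0.5684)  len=0.1038

Chained into 1 loop(s):
  loop 1: 16 segments, perimeter = 7.6885
Total perimeter = 7.689

loops=1 perimeter=7.689


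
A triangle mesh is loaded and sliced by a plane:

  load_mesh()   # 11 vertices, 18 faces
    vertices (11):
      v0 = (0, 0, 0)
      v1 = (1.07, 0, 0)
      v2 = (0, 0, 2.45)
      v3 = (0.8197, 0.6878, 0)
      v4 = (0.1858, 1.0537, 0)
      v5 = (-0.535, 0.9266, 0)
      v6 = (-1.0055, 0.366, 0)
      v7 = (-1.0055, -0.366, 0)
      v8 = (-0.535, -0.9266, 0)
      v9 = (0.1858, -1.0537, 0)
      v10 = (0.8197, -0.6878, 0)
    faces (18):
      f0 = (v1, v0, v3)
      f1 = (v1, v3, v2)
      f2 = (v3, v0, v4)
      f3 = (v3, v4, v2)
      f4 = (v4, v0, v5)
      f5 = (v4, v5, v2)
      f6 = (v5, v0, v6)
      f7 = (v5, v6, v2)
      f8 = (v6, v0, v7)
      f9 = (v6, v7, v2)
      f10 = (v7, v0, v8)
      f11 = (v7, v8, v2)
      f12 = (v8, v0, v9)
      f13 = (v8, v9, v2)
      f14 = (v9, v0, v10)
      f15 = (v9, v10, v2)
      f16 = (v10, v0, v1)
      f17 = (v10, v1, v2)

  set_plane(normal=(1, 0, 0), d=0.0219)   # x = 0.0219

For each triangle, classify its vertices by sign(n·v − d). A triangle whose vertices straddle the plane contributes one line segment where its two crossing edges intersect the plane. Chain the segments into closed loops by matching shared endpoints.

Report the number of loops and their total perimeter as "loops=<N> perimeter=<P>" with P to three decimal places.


Straddling triangles (12 of 18):
  (v1,v0,v3) [+-+] → (0.0219, 0, 0)–(0.0219, 0.018376, 0)  len=0.0184
  (v1,v3,v2) [++-] → (0.0219, 0.018376, 2.38454)–(0.0219, 0, 2.39986)  len=0.0239
  (v3,v0,v4) [+-+] → (0.0219, 0.018376, 0)–(0.0219, 0.124198, 0)  len=0.1058
  (v3,v4,v2) [++-] → (0.0219, 0.124198, 2.16122)–(0.0219, 0.018376, 2.38454)  len=0.2471
  (v4,v0,v5) [+--] → (0.0219, 0.124198, 0)–(0.0219, 1.0248, 0)  len=0.9006
  (v4,v5,v2) [+--] → (0.0219, 1.0248, 0)–(0.0219, 0.124198, 2.16122)  len=2.3414
  (v8,v0,v9) [--+] → (0.0219, -0.124198, 0)–(0.0219, -1.0248, 0)  len=0.9006
  (v8,v9,v2) [-+-] → (0.0219, -1.0248, 0)–(0.0219, -0.124198, 2.16122)  len=2.3414
  (v9,v0,v10) [+-+] → (0.0219, -0.124198, 0)–(0.0219, -0.018376, 0)  len=0.1058
  (v9,v10,v2) [++-] → (0.0219, -0.018376, 2.38454)–(0.0219, -0.124198, 2.16122)  len=0.2471
  (v10,v0,v1) [+-+] → (0.0219, -0.018376, 0)–(0.0219, 0, 0)  len=0.0184
  (v10,v1,v2) [++-] → (0.0219, 0, 2.39986)–(0.0219, -0.018376, 2.38454)  len=0.0239

Chained into 1 loop(s):
  loop 1: 12 segments, perimeter = 7.2744
Total perimeter = 7.274

loops=1 perimeter=7.274


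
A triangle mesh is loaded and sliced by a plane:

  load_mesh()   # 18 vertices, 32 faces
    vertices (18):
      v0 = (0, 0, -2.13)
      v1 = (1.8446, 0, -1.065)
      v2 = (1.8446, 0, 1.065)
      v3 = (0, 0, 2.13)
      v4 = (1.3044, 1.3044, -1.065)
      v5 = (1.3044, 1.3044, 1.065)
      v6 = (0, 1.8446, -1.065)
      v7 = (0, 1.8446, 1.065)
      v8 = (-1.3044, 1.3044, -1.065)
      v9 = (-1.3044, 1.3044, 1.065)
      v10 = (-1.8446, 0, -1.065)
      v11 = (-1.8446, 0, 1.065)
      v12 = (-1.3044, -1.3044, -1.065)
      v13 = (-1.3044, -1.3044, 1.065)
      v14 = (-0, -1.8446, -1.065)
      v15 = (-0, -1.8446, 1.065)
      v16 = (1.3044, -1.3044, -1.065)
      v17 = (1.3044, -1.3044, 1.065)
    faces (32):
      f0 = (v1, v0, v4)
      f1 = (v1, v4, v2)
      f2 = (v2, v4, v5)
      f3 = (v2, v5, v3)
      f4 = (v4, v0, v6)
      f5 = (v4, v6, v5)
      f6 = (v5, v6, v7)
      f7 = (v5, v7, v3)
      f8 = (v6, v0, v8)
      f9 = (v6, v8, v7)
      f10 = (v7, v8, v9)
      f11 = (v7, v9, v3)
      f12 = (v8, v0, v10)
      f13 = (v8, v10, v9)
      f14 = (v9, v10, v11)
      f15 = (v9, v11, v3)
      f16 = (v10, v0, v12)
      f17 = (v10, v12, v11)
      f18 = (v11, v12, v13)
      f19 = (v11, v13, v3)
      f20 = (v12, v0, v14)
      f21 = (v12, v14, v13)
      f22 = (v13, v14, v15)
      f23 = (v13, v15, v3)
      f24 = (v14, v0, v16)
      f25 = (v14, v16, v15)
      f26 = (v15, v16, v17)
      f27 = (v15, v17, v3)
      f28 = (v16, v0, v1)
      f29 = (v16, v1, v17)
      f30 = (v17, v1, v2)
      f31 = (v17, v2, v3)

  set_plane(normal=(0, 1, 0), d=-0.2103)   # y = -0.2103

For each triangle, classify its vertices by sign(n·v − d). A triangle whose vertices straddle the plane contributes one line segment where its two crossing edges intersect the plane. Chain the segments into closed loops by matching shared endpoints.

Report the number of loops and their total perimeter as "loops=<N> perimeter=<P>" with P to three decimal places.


Straddling triangles (12 of 32):
  (v10,v0,v12) [++-] → (-0.2103, -0.2103, -1.9583)–(-1.75751, -0.2103, -1.065)  len=1.7866
  (v10,v12,v11) [+-+] → (-1.75751, -0.2103, -1.065)–(-1.75751, -0.2103, 0.721594)  len=1.7866
  (v11,v12,v13) [+--] → (-1.75751, -0.2103, 0.721594)–(-1.75751, -0.2103, 1.065)  len=0.3434
  (v11,v13,v3) [+-+] → (-1.75751, -0.2103, 1.065)–(-0.2103, -0.2103, 1.9583)  len=1.7866
  (v12,v0,v14) [-+-] → (-0.2103, -0.2103, -1.9583)–(0, -0.2103, -2.00858)  len=0.2162
  (v13,v15,v3) [--+] → (0, -0.2103, 2.00858)–(-0.2103, -0.2103, 1.9583)  len=0.2162
  (v14,v0,v16) [-+-] → (0, -0.2103, -2.00858)–(0.2103, -0.2103, -1.9583)  len=0.2162
  (v15,v17,v3) [--+] → (0.2103, -0.2103, 1.9583)–(0, -0.2103, 2.00858)  len=0.2162
  (v16,v0,v1) [-++] → (0.2103, -0.2103, -1.9583)–(1.75751, -0.2103, -1.065)  len=1.7866
  (v16,v1,v17) [-+-] → (1.75751, -0.2103, -1.065)–(1.75751, -0.2103, -0.721594)  len=0.3434
  (v17,v1,v2) [-++] → (1.75751, -0.2103, -0.721594)–(1.75751, -0.2103, 1.065)  len=1.7866
  (v17,v2,v3) [-++] → (1.75751, -0.2103, 1.065)–(0.2103, -0.2103, 1.9583)  len=1.7866

Chained into 1 loop(s):
  loop 1: 12 segments, perimeter = 12.2712
Total perimeter = 12.271

loops=1 perimeter=12.271


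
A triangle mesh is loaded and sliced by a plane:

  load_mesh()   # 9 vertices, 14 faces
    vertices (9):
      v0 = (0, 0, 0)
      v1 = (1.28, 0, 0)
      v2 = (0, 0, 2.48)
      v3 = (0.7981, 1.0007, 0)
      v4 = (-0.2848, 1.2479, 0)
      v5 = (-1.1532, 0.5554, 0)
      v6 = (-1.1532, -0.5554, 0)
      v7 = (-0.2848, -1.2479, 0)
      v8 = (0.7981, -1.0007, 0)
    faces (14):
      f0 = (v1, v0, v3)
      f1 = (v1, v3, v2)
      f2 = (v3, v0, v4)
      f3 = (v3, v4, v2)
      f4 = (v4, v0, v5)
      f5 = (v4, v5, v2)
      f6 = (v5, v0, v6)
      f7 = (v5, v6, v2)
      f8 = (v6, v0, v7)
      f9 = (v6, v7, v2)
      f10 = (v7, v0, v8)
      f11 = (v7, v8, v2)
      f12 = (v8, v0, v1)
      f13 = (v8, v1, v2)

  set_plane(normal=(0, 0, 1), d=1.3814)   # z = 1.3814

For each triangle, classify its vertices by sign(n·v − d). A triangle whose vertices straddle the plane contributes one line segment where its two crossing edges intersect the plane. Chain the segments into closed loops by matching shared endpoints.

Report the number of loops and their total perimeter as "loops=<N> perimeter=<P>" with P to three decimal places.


Straddling triangles (7 of 14):
  (v1,v3,v2) [--+] → (0.353545, 0.443294, 1.3814)–(0.567019, 0, 1.3814)  len=0.4920
  (v3,v4,v2) [--+] → (-0.126162, 0.5528, 1.3814)–(0.353545, 0.443294, 1.3814)  len=0.4920
  (v4,v5,v2) [--+] → (-0.510849, 0.246033, 1.3814)–(-0.126162, 0.5528, 1.3814)  len=0.4920
  (v5,v6,v2) [--+] → (-0.510849, -0.246033, 1.3814)–(-0.510849, 0.246033, 1.3814)  len=0.4921
  (v6,v7,v2) [--+] → (-0.126162, -0.5528, 1.3814)–(-0.510849, -0.246033, 1.3814)  len=0.4920
  (v7,v8,v2) [--+] → (0.353545, -0.443294, 1.3814)–(-0.126162, -0.5528, 1.3814)  len=0.4920
  (v8,v1,v2) [--+] → (0.567019, 0, 1.3814)–(0.353545, -0.443294, 1.3814)  len=0.4920

Chained into 1 loop(s):
  loop 1: 7 segments, perimeter = 3.4442
Total perimeter = 3.444

loops=1 perimeter=3.444


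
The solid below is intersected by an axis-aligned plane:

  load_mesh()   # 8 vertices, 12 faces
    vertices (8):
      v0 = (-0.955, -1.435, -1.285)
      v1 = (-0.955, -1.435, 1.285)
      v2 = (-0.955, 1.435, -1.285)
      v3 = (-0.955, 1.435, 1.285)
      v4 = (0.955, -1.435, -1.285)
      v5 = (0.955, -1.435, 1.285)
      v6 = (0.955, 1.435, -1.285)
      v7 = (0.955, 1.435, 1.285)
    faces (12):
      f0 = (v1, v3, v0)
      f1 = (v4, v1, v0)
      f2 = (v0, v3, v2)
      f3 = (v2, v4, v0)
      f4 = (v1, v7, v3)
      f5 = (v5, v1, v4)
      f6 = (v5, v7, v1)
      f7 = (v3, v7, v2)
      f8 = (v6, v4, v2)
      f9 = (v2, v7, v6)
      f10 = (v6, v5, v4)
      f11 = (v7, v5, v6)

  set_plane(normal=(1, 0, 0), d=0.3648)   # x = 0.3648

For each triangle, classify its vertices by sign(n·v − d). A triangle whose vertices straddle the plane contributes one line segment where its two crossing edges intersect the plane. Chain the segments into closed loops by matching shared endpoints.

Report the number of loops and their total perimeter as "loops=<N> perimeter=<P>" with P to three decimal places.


loops=1 perimeter=10.880

Straddling triangles (8 of 12):
  (v4,v1,v0) [+--] → (0.3648, -1.435, -0.490857)–(0.3648, -1.435, -1.285)  len=0.7941
  (v2,v4,v0) [-+-] → (0.3648, -0.548155, -1.285)–(0.3648, -1.435, -1.285)  len=0.8868
  (v1,v7,v3) [-+-] → (0.3648, 0.548155, 1.285)–(0.3648, 1.435, 1.285)  len=0.8868
  (v5,v1,v4) [+-+] → (0.3648, -1.435, 1.285)–(0.3648, -1.435, -0.490857)  len=1.7759
  (v5,v7,v1) [++-] → (0.3648, 0.548155, 1.285)–(0.3648, -1.435, 1.285)  len=1.9832
  (v3,v7,v2) [-+-] → (0.3648, 1.435, 1.285)–(0.3648, 1.435, 0.490857)  len=0.7941
  (v6,v4,v2) [++-] → (0.3648, -0.548155, -1.285)–(0.3648, 1.435, -1.285)  len=1.9832
  (v2,v7,v6) [-++] → (0.3648, 1.435, 0.490857)–(0.3648, 1.435, -1.285)  len=1.7759

Chained into 1 loop(s):
  loop 1: 8 segments, perimeter = 10.8800
Total perimeter = 10.880


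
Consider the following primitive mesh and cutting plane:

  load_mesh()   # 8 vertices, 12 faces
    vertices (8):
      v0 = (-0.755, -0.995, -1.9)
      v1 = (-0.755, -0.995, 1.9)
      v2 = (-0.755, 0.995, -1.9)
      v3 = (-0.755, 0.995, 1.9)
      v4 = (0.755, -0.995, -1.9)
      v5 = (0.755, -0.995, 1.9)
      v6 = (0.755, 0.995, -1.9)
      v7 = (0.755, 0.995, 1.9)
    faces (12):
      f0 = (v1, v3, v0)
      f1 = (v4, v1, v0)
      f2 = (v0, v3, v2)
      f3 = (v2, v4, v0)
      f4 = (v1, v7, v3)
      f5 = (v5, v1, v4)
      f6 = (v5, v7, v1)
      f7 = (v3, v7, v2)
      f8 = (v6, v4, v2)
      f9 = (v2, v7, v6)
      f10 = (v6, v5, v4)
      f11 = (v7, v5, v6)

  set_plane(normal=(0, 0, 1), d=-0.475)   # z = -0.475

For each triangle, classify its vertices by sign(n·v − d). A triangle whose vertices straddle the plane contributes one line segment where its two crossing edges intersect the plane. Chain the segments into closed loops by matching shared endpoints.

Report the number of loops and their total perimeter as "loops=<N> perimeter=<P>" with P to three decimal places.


loops=1 perimeter=7.000

Straddling triangles (8 of 12):
  (v1,v3,v0) [++-] → (-0.755, -0.24875, -0.475)–(-0.755, -0.995, -0.475)  len=0.7463
  (v4,v1,v0) [-+-] → (0.18875, -0.995, -0.475)–(-0.755, -0.995, -0.475)  len=0.9438
  (v0,v3,v2) [-+-] → (-0.755, -0.24875, -0.475)–(-0.755, 0.995, -0.475)  len=1.2438
  (v5,v1,v4) [++-] → (0.18875, -0.995, -0.475)–(0.755, -0.995, -0.475)  len=0.5663
  (v3,v7,v2) [++-] → (-0.18875, 0.995, -0.475)–(-0.755, 0.995, -0.475)  len=0.5663
  (v2,v7,v6) [-+-] → (-0.18875, 0.995, -0.475)–(0.755, 0.995, -0.475)  len=0.9438
  (v6,v5,v4) [-+-] → (0.755, 0.24875, -0.475)–(0.755, -0.995, -0.475)  len=1.2438
  (v7,v5,v6) [++-] → (0.755, 0.24875, -0.475)–(0.755, 0.995, -0.475)  len=0.7463

Chained into 1 loop(s):
  loop 1: 8 segments, perimeter = 7.0000
Total perimeter = 7.000


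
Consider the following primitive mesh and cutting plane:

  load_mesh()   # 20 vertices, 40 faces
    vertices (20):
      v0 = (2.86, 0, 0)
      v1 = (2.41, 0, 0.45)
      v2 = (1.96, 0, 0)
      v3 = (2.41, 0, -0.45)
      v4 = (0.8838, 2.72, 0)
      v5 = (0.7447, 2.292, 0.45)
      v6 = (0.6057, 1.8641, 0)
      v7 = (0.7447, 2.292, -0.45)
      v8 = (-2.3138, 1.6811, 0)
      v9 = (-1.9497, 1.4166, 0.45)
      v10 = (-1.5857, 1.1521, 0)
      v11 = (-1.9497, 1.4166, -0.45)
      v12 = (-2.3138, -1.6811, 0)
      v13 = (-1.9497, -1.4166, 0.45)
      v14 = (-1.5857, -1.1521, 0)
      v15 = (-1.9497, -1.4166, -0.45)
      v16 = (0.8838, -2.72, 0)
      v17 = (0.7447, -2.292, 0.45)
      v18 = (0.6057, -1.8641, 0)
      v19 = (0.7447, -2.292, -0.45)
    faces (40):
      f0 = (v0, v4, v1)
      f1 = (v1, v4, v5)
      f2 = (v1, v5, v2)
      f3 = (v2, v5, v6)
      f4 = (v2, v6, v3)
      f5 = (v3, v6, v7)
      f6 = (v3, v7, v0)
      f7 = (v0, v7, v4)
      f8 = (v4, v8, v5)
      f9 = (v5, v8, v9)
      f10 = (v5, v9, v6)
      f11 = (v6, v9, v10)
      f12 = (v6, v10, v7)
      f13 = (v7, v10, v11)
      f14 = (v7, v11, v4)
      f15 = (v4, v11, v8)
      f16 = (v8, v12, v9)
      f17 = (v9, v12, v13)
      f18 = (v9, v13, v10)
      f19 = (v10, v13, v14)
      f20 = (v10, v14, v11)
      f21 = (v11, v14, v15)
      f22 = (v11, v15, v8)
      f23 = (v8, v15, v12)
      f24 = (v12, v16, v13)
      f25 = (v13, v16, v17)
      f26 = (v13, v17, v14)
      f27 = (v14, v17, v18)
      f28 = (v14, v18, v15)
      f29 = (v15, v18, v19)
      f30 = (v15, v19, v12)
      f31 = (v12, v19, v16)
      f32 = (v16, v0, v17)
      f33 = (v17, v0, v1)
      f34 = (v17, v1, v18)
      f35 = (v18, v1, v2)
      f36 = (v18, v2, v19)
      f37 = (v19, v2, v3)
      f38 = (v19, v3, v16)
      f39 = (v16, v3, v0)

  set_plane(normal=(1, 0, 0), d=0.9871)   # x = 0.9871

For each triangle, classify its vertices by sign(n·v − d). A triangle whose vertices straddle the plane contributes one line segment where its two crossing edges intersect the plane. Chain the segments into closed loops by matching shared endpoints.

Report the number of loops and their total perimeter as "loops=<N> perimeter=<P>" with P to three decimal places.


loops=2 perimeter=6.125

Straddling triangles (16 of 40):
  (v0,v4,v1) [+-+] → (0.9871, 2.57782, 0)–(0.9871, 2.5359, 0.030458)  len=0.0518
  (v1,v4,v5) [+--] → (0.9871, 2.5359, 0.030458)–(0.9871, 1.95838, 0.45)  len=0.7138
  (v1,v5,v2) [+-+] → (0.9871, 1.95838, 0.45)–(0.9871, 1.83484, 0.360244)  len=0.1527
  (v2,v5,v6) [+--] → (0.9871, 1.83484, 0.360244)–(0.9871, 1.33913, 0)  len=0.6128
  (v2,v6,v3) [+-+] → (0.9871, 1.33913, 0)–(0.9871, 1.47006, -0.0951228)  len=0.1618
  (v3,v6,v7) [+--] → (0.9871, 1.47006, -0.0951228)–(0.9871, 1.95838, -0.45)  len=0.6036
  (v3,v7,v0) [+-+] → (0.9871, 1.95838, -0.45)–(0.9871, 2.02935, -0.398433)  len=0.0877
  (v0,v7,v4) [+--] → (0.9871, 2.02935, -0.398433)–(0.9871, 2.57782, 0)  len=0.6779
  (v16,v0,v17) [-+-] → (0.9871, -2.57782, 0)–(0.9871, -2.02935, 0.398433)  len=0.6779
  (v17,v0,v1) [-++] → (0.9871, -2.02935, 0.398433)–(0.9871, -1.95838, 0.45)  len=0.0877
  (v17,v1,v18) [-+-] → (0.9871, -1.95838, 0.45)–(0.9871, -1.47006, 0.0951228)  len=0.6036
  (v18,v1,v2) [-++] → (0.9871, -1.47006, 0.0951228)–(0.9871, -1.33913, 0)  len=0.1618
  (v18,v2,v19) [-+-] → (0.9871, -1.33913, 0)–(0.9871, -1.83484, -0.360244)  len=0.6128
  (v19,v2,v3) [-++] → (0.9871, -1.83484, -0.360244)–(0.9871, -1.95838, -0.45)  len=0.1527
  (v19,v3,v16) [-+-] → (0.9871, -1.95838, -0.45)–(0.9871, -2.5359, -0.030458)  len=0.7138
  (v16,v3,v0) [-++] → (0.9871, -2.5359, -0.030458)–(0.9871, -2.57782, 0)  len=0.0518

Chained into 2 loop(s):
  loop 1: 8 segments, perimeter = 3.0623
  loop 2: 8 segments, perimeter = 3.0623
Total perimeter = 6.125


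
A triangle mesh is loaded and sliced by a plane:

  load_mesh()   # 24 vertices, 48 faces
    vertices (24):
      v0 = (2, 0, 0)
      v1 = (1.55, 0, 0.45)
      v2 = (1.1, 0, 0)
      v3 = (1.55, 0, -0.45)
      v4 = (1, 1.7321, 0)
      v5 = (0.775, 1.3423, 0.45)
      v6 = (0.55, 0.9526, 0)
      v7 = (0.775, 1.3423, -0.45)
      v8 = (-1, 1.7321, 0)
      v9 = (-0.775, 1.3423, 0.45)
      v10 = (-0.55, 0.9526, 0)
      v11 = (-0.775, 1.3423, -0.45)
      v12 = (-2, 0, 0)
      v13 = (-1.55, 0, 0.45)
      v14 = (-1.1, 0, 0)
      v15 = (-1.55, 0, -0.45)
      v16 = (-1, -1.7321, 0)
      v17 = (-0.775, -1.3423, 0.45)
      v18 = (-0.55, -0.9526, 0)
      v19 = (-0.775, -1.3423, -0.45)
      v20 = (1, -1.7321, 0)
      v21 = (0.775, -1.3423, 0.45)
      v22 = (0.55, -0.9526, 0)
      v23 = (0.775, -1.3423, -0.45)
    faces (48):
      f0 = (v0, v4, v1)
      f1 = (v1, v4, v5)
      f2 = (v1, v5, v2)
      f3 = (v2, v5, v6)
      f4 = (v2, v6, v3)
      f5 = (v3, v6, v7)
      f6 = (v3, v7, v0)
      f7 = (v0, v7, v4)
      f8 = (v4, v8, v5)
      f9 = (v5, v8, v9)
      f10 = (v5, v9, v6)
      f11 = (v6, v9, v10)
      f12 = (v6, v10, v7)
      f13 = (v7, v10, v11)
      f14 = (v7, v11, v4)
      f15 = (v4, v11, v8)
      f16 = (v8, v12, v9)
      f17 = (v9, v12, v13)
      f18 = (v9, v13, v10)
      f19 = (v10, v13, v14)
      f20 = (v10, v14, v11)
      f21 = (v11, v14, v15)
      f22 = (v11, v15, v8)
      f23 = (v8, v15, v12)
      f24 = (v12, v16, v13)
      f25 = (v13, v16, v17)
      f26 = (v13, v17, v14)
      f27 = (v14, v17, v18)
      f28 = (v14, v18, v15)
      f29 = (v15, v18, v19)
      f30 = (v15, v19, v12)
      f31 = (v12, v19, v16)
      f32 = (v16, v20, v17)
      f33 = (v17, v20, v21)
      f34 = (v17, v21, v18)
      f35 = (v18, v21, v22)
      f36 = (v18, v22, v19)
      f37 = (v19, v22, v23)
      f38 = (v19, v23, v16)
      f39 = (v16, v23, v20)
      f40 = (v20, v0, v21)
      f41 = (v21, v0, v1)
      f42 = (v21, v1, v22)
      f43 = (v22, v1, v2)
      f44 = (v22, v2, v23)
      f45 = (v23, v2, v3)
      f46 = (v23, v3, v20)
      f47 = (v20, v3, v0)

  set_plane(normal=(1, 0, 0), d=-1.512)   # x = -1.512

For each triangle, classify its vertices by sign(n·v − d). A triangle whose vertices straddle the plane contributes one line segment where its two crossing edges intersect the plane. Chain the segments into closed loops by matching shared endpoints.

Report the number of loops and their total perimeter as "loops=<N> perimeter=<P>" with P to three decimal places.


Straddling triangles (14 of 48):
  (v8,v12,v9) [+-+] → (-1.512, 0.845265, 0)–(-1.512, 0.534728, 0.179265)  len=0.3586
  (v9,v12,v13) [+--] → (-1.512, 0.534728, 0.179265)–(-1.512, 0.065816, 0.45)  len=0.5415
  (v9,v13,v10) [+-+] → (-1.512, 0.065816, 0.45)–(-1.512, 0.0361988, 0.4329)  len=0.0342
  (v10,v13,v14) [+-+] → (-1.512, 0.0361988, 0.4329)–(-1.512, 0, 0.412)  len=0.0418
  (v11,v14,v15) [++-] → (-1.512, 0, -0.412)–(-1.512, 0.065816, -0.45)  len=0.0760
  (v11,v15,v8) [+-+] → (-1.512, 0.065816, -0.45)–(-1.512, 0.119672, -0.418909)  len=0.0622
  (v8,v15,v12) [+--] → (-1.512, 0.119672, -0.418909)–(-1.512, 0.845265, 0)  len=0.8378
  (v12,v16,v13) [-+-] → (-1.512, -0.845265, 0)–(-1.512, -0.119672, 0.418909)  len=0.8378
  (v13,v16,v17) [-++] → (-1.512, -0.119672, 0.418909)–(-1.512, -0.065816, 0.45)  len=0.0622
  (v13,v17,v14) [-++] → (-1.512, -0.065816, 0.45)–(-1.512, 0, 0.412)  len=0.0760
  (v14,v18,v15) [++-] → (-1.512, -0.0361988, -0.4329)–(-1.512, 0, -0.412)  len=0.0418
  (v15,v18,v19) [-++] → (-1.512, -0.0361988, -0.4329)–(-1.512, -0.065816, -0.45)  len=0.0342
  (v15,v19,v12) [-+-] → (-1.512, -0.065816, -0.45)–(-1.512, -0.534728, -0.179265)  len=0.5415
  (v12,v19,v16) [-++] → (-1.512, -0.534728, -0.179265)–(-1.512, -0.845265, 0)  len=0.3586

Chained into 1 loop(s):
  loop 1: 14 segments, perimeter = 3.9041
Total perimeter = 3.904

loops=1 perimeter=3.904


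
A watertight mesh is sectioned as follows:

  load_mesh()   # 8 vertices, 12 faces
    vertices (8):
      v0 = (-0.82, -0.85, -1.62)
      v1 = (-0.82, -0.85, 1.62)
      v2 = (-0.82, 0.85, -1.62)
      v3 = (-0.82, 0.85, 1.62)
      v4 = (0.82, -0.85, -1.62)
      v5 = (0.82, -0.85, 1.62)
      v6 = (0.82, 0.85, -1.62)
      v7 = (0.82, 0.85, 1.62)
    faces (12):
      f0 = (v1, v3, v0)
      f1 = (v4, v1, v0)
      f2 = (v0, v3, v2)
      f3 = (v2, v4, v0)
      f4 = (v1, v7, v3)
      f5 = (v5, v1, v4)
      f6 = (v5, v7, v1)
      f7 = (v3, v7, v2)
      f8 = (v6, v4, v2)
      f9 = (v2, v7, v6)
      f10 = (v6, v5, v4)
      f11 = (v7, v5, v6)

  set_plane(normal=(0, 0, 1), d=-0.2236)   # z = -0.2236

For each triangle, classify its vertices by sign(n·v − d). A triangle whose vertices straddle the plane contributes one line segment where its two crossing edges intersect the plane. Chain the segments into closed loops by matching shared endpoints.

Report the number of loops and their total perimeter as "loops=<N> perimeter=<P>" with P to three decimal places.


Straddling triangles (8 of 12):
  (v1,v3,v0) [++-] → (-0.82, -0.117321, -0.2236)–(-0.82, -0.85, -0.2236)  len=0.7327
  (v4,v1,v0) [-+-] → (0.11318, -0.85, -0.2236)–(-0.82, -0.85, -0.2236)  len=0.9332
  (v0,v3,v2) [-+-] → (-0.82, -0.117321, -0.2236)–(-0.82, 0.85, -0.2236)  len=0.9673
  (v5,v1,v4) [++-] → (0.11318, -0.85, -0.2236)–(0.82, -0.85, -0.2236)  len=0.7068
  (v3,v7,v2) [++-] → (-0.11318, 0.85, -0.2236)–(-0.82, 0.85, -0.2236)  len=0.7068
  (v2,v7,v6) [-+-] → (-0.11318, 0.85, -0.2236)–(0.82, 0.85, -0.2236)  len=0.9332
  (v6,v5,v4) [-+-] → (0.82, 0.117321, -0.2236)–(0.82, -0.85, -0.2236)  len=0.9673
  (v7,v5,v6) [++-] → (0.82, 0.117321, -0.2236)–(0.82, 0.85, -0.2236)  len=0.7327

Chained into 1 loop(s):
  loop 1: 8 segments, perimeter = 6.6800
Total perimeter = 6.680

loops=1 perimeter=6.680


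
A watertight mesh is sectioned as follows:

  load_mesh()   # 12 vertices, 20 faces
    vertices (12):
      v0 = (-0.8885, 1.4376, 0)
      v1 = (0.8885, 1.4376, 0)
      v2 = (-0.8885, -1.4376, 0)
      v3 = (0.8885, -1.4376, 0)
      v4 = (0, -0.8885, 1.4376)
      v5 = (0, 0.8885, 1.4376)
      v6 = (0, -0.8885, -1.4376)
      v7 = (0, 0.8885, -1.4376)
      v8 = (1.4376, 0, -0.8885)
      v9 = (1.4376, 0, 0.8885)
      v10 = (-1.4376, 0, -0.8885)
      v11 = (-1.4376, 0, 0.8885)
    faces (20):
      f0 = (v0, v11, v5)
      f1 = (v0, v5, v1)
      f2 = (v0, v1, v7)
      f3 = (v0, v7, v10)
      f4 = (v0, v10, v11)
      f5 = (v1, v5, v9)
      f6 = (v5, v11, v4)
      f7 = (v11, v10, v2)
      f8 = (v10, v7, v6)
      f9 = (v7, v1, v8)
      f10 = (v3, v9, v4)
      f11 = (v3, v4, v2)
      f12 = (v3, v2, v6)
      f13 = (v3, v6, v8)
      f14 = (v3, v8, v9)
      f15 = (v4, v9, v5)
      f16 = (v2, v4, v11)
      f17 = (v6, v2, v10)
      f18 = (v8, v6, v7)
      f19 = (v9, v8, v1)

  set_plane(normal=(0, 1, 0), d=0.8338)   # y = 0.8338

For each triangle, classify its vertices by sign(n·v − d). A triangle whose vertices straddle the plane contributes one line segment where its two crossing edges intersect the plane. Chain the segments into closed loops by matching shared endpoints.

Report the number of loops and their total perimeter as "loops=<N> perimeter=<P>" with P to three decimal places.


Straddling triangles (10 of 20):
  (v0,v11,v5) [+-+] → (-1.11913, 0.8338, 0.373175)–(-0.088505, 0.8338, 1.40379)  len=1.4575
  (v0,v7,v10) [++-] → (-0.088505, 0.8338, -1.40379)–(-1.11913, 0.8338, -0.373175)  len=1.4575
  (v0,v10,v11) [+--] → (-1.11913, 0.8338, -0.373175)–(-1.11913, 0.8338, 0.373175)  len=0.7463
  (v1,v5,v9) [++-] → (0.088505, 0.8338, 1.40379)–(1.11913, 0.8338, 0.373175)  len=1.4575
  (v5,v11,v4) [+--] → (-0.088505, 0.8338, 1.40379)–(0, 0.8338, 1.4376)  len=0.0947
  (v10,v7,v6) [-+-] → (-0.088505, 0.8338, -1.40379)–(0, 0.8338, -1.4376)  len=0.0947
  (v7,v1,v8) [++-] → (1.11913, 0.8338, -0.373175)–(0.088505, 0.8338, -1.40379)  len=1.4575
  (v4,v9,v5) [--+] → (0.088505, 0.8338, 1.40379)–(0, 0.8338, 1.4376)  len=0.0947
  (v8,v6,v7) [--+] → (0, 0.8338, -1.4376)–(0.088505, 0.8338, -1.40379)  len=0.0947
  (v9,v8,v1) [--+] → (1.11913, 0.8338, -0.373175)–(1.11913, 0.8338, 0.373175)  len=0.7463

Chained into 1 loop(s):
  loop 1: 10 segments, perimeter = 7.7017
Total perimeter = 7.702

loops=1 perimeter=7.702


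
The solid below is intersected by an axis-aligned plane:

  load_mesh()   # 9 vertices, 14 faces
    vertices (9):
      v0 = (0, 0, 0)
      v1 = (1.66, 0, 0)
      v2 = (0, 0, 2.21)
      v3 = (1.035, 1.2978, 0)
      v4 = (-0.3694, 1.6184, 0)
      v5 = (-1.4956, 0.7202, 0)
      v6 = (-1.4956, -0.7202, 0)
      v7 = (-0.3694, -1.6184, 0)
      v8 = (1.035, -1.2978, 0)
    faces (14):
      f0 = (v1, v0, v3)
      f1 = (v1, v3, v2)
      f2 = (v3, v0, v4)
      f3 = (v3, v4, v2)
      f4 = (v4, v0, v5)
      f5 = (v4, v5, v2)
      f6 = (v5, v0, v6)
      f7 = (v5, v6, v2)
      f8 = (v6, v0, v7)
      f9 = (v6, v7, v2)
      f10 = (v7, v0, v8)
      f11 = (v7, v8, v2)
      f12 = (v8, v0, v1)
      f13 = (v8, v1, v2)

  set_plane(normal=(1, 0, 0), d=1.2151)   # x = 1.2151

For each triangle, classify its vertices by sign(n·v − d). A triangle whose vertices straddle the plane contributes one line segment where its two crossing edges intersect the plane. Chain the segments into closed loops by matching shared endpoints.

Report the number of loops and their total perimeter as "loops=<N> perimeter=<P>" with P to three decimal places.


loops=1 perimeter=4.042

Straddling triangles (4 of 14):
  (v1,v0,v3) [+--] → (1.2151, 0, 0)–(1.2151, 0.923826, 0)  len=0.9238
  (v1,v3,v2) [+--] → (1.2151, 0.923826, 0)–(1.2151, 0, 0.592307)  len=1.0974
  (v8,v0,v1) [--+] → (1.2151, 0, 0)–(1.2151, -0.923826, 0)  len=0.9238
  (v8,v1,v2) [-+-] → (1.2151, -0.923826, 0)–(1.2151, 0, 0.592307)  len=1.0974

Chained into 1 loop(s):
  loop 1: 4 segments, perimeter = 4.0424
Total perimeter = 4.042


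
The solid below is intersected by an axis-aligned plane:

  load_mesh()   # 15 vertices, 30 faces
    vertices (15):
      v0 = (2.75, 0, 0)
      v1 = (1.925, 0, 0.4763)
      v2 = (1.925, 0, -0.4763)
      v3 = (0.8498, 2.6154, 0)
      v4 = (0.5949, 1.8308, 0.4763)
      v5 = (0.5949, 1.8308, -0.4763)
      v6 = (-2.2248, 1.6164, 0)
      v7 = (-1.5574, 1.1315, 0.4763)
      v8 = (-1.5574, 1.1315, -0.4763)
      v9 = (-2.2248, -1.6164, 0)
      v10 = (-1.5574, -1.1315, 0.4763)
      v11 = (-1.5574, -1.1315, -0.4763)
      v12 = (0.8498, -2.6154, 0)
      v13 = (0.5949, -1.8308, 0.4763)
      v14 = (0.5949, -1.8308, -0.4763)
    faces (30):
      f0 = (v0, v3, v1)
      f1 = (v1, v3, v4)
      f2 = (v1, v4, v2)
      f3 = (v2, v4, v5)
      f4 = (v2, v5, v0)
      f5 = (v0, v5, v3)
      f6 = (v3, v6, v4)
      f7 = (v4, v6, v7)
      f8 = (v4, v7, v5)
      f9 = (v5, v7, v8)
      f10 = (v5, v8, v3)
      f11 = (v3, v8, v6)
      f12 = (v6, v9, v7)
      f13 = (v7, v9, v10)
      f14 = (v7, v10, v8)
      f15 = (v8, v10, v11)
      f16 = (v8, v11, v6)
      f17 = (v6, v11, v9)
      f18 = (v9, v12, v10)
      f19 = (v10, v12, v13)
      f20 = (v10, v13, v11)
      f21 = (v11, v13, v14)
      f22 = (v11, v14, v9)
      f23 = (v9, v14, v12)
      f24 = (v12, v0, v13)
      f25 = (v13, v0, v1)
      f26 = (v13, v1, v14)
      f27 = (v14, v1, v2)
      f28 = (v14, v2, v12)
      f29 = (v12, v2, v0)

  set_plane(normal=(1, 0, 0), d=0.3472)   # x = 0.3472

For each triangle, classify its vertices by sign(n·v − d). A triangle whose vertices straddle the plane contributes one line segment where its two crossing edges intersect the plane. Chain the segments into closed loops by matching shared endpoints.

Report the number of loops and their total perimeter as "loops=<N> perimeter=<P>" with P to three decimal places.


Straddling triangles (12 of 30):
  (v3,v6,v4) [+-+] → (0.3472, 2.4521, 0)–(0.3472, 1.81197, 0.434459)  len=0.7736
  (v4,v6,v7) [+--] → (0.3472, 1.81197, 0.434459)–(0.3472, 1.75032, 0.4763)  len=0.0745
  (v4,v7,v5) [+-+] → (0.3472, 1.75032, 0.4763)–(0.3472, 1.75032, -0.366669)  len=0.8430
  (v5,v7,v8) [+--] → (0.3472, 1.75032, -0.366669)–(0.3472, 1.75032, -0.4763)  len=0.1096
  (v5,v8,v3) [+-+] → (0.3472, 1.75032, -0.4763)–(0.3472, 2.30558, -0.0994468)  len=0.6711
  (v3,v8,v6) [+--] → (0.3472, 2.30558, -0.0994468)–(0.3472, 2.4521, 0)  len=0.1771
  (v9,v12,v10) [-+-] → (0.3472, -2.4521, 0)–(0.3472, -2.30558, 0.0994468)  len=0.1771
  (v10,v12,v13) [-++] → (0.3472, -2.30558, 0.0994468)–(0.3472, -1.75032, 0.4763)  len=0.6711
  (v10,v13,v11) [-+-] → (0.3472, -1.75032, 0.4763)–(0.3472, -1.75032, 0.366669)  len=0.1096
  (v11,v13,v14) [-++] → (0.3472, -1.75032, 0.366669)–(0.3472, -1.75032, -0.4763)  len=0.8430
  (v11,v14,v9) [-+-] → (0.3472, -1.75032, -0.4763)–(0.3472, -1.81197, -0.434459)  len=0.0745
  (v9,v14,v12) [-++] → (0.3472, -1.81197, -0.434459)–(0.3472, -2.4521, 0)  len=0.7736

Chained into 2 loop(s):
  loop 1: 6 segments, perimeter = 2.6489
  loop 2: 6 segments, perimeter = 2.6489
Total perimeter = 5.298

loops=2 perimeter=5.298


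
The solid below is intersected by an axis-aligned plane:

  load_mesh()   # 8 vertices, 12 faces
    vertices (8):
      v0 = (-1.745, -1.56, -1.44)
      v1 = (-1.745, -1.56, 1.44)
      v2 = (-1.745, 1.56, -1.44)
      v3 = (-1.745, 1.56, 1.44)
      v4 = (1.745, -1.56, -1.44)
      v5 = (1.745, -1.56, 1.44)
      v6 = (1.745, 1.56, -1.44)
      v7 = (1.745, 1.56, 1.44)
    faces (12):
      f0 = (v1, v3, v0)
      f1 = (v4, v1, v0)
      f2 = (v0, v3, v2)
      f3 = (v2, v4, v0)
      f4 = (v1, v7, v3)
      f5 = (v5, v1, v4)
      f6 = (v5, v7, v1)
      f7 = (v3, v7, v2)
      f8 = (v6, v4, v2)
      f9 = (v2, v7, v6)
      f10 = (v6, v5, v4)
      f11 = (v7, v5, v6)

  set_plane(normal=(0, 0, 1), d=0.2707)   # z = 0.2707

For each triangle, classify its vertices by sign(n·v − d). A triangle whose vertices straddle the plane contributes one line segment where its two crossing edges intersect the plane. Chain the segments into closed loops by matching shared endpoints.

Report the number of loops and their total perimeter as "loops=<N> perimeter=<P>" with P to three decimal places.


loops=1 perimeter=13.220

Straddling triangles (8 of 12):
  (v1,v3,v0) [++-] → (-1.745, 0.293258, 0.2707)–(-1.745, -1.56, 0.2707)  len=1.8533
  (v4,v1,v0) [-+-] → (-0.328036, -1.56, 0.2707)–(-1.745, -1.56, 0.2707)  len=1.4170
  (v0,v3,v2) [-+-] → (-1.745, 0.293258, 0.2707)–(-1.745, 1.56, 0.2707)  len=1.2667
  (v5,v1,v4) [++-] → (-0.328036, -1.56, 0.2707)–(1.745, -1.56, 0.2707)  len=2.0730
  (v3,v7,v2) [++-] → (0.328036, 1.56, 0.2707)–(-1.745, 1.56, 0.2707)  len=2.0730
  (v2,v7,v6) [-+-] → (0.328036, 1.56, 0.2707)–(1.745, 1.56, 0.2707)  len=1.4170
  (v6,v5,v4) [-+-] → (1.745, -0.293258, 0.2707)–(1.745, -1.56, 0.2707)  len=1.2667
  (v7,v5,v6) [++-] → (1.745, -0.293258, 0.2707)–(1.745, 1.56, 0.2707)  len=1.8533

Chained into 1 loop(s):
  loop 1: 8 segments, perimeter = 13.2200
Total perimeter = 13.220


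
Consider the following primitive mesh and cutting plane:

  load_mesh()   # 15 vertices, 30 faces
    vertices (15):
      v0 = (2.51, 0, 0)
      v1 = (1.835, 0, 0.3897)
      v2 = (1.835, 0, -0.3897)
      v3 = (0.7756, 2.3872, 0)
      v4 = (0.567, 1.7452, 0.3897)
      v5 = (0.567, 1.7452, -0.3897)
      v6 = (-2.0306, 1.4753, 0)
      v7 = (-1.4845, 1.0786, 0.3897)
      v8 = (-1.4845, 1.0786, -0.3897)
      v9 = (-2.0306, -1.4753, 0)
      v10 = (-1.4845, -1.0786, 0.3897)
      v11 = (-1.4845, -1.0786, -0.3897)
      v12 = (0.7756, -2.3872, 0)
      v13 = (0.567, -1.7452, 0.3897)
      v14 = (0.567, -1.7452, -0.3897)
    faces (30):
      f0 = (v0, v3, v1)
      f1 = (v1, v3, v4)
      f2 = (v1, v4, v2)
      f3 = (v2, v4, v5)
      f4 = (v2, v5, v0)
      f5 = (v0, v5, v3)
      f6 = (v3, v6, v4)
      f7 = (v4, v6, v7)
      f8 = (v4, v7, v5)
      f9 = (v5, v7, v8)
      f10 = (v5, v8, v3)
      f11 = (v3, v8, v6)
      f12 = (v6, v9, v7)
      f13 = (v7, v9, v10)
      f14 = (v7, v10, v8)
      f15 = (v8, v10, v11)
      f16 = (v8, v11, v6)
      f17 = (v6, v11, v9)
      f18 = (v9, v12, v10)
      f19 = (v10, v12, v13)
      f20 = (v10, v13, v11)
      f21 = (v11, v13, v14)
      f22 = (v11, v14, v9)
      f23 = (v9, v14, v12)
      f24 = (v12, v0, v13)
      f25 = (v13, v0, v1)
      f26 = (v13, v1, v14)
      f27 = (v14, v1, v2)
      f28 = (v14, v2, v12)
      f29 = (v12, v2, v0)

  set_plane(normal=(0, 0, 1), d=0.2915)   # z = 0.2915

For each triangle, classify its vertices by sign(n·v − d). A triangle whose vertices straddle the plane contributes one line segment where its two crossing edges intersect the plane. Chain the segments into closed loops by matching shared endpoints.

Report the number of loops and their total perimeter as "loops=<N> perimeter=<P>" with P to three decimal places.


Straddling triangles (20 of 30):
  (v0,v3,v1) [--+] → (1.56804, 0.601547, 0.2915)–(2.00509, 0, 0.2915)  len=0.7436
  (v1,v3,v4) [+-+] → (1.56804, 0.601547, 0.2915)–(0.619565, 1.90698, 0.2915)  len=1.6136
  (v1,v4,v2) [++-] → (0.726761, 1.52531, 0.2915)–(1.835, 0, 0.2915)  len=1.8854
  (v2,v4,v5) [-+-] → (0.726761, 1.52531, 0.2915)–(0.567, 1.7452, 0.2915)  len=0.2718
  (v3,v6,v4) [--+] → (-0.0875659, 1.67719, 0.2915)–(0.619565, 1.90698, 0.2915)  len=0.7435
  (v4,v6,v7) [+-+] → (-0.0875659, 1.67719, 0.2915)–(-1.62211, 1.17856, 0.2915)  len=1.6135
  (v4,v7,v5) [++-] → (-1.22602, 1.16259, 0.2915)–(0.567, 1.7452, 0.2915)  len=1.8853
  (v5,v7,v8) [-+-] → (-1.22602, 1.16259, 0.2915)–(-1.4845, 1.0786, 0.2915)  len=0.2718
  (v6,v9,v7) [--+] → (-1.62211, 0.435046, 0.2915)–(-1.62211, 1.17856, 0.2915)  len=0.7435
  (v7,v9,v10) [+-+] → (-1.62211, 0.435046, 0.2915)–(-1.62211, -1.17856, 0.2915)  len=1.6136
  (v7,v10,v8) [++-] → (-1.4845, -0.806805, 0.2915)–(-1.4845, 1.0786, 0.2915)  len=1.8854
  (v8,v10,v11) [-+-] → (-1.4845, -0.806805, 0.2915)–(-1.4845, -1.0786, 0.2915)  len=0.2718
  (v9,v12,v10) [--+] → (-0.91498, -1.40835, 0.2915)–(-1.62211, -1.17856, 0.2915)  len=0.7435
  (v10,v12,v13) [+-+] → (-0.91498, -1.40835, 0.2915)–(0.619565, -1.90698, 0.2915)  len=1.6135
  (v10,v13,v11) [++-] → (0.308523, -1.66121, 0.2915)–(-1.4845, -1.0786, 0.2915)  len=1.8853
  (v11,v13,v14) [-+-] → (0.308523, -1.66121, 0.2915)–(0.567, -1.7452, 0.2915)  len=0.2718
  (v12,v0,v13) [--+] → (1.05661, -1.30543, 0.2915)–(0.619565, -1.90698, 0.2915)  len=0.7436
  (v13,v0,v1) [+-+] → (1.05661, -1.30543, 0.2915)–(2.00509, 0, 0.2915)  len=1.6136
  (v13,v1,v14) [++-] → (1.67524, -0.219885, 0.2915)–(0.567, -1.7452, 0.2915)  len=1.8854
  (v14,v1,v2) [-+-] → (1.67524, -0.219885, 0.2915)–(1.835, 0, 0.2915)  len=0.2718

Chained into 2 loop(s):
  loop 1: 10 segments, perimeter = 11.7856
  loop 2: 10 segments, perimeter = 10.7858
Total perimeter = 22.571

loops=2 perimeter=22.571
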